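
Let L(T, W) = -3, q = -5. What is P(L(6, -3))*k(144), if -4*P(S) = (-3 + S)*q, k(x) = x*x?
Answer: -155520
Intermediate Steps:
k(x) = x²
P(S) = -15/4 + 5*S/4 (P(S) = -(-3 + S)*(-5)/4 = -(15 - 5*S)/4 = -15/4 + 5*S/4)
P(L(6, -3))*k(144) = (-15/4 + (5/4)*(-3))*144² = (-15/4 - 15/4)*20736 = -15/2*20736 = -155520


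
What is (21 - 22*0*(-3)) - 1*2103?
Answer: -2082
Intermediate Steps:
(21 - 22*0*(-3)) - 1*2103 = (21 - 0) - 2103 = (21 - 22*0) - 2103 = (21 + 0) - 2103 = 21 - 2103 = -2082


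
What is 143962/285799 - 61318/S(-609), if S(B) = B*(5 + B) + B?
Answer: 35342110292/104953109373 ≈ 0.33674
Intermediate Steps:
S(B) = B + B*(5 + B)
143962/285799 - 61318/S(-609) = 143962/285799 - 61318*(-1/(609*(6 - 609))) = 143962*(1/285799) - 61318/((-609*(-603))) = 143962/285799 - 61318/367227 = 35342110292/104953109373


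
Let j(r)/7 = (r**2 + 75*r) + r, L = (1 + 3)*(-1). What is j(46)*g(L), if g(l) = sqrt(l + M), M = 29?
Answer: 196420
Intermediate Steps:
L = -4 (L = 4*(-1) = -4)
j(r) = 7*r**2 + 532*r (j(r) = 7*((r**2 + 75*r) + r) = 7*(r**2 + 76*r) = 7*r**2 + 532*r)
g(l) = sqrt(29 + l) (g(l) = sqrt(l + 29) = sqrt(29 + l))
j(46)*g(L) = (7*46*(76 + 46))*sqrt(29 - 4) = (7*46*122)*sqrt(25) = 39284*5 = 196420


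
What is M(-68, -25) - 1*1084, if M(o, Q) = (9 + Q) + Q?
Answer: -1125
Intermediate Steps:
M(o, Q) = 9 + 2*Q
M(-68, -25) - 1*1084 = (9 + 2*(-25)) - 1*1084 = (9 - 50) - 1084 = -41 - 1084 = -1125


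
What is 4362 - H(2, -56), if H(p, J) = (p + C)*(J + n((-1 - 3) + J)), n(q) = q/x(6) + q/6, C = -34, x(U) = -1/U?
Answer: 13770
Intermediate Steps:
n(q) = -35*q/6 (n(q) = q/((-1/6)) + q/6 = q/((-1*⅙)) + q*(⅙) = q/(-⅙) + q/6 = q*(-6) + q/6 = -6*q + q/6 = -35*q/6)
H(p, J) = (-34 + p)*(70/3 - 29*J/6) (H(p, J) = (p - 34)*(J - 35*((-1 - 3) + J)/6) = (-34 + p)*(J - 35*(-4 + J)/6) = (-34 + p)*(J + (70/3 - 35*J/6)) = (-34 + p)*(70/3 - 29*J/6))
4362 - H(2, -56) = 4362 - (-2380/3 + (70/3)*2 + (493/3)*(-56) - 29/6*(-56)*2) = 4362 - (-2380/3 + 140/3 - 27608/3 + 1624/3) = 4362 - 1*(-9408) = 4362 + 9408 = 13770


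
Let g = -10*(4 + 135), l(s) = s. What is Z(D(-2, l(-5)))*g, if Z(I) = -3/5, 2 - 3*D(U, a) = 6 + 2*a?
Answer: 834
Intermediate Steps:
g = -1390 (g = -10*139 = -1390)
D(U, a) = -4/3 - 2*a/3 (D(U, a) = ⅔ - (6 + 2*a)/3 = ⅔ + (-2 - 2*a/3) = -4/3 - 2*a/3)
Z(I) = -⅗ (Z(I) = -3*⅕ = -⅗)
Z(D(-2, l(-5)))*g = -⅗*(-1390) = 834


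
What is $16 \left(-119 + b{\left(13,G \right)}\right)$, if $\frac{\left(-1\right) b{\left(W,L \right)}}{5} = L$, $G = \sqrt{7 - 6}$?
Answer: $-1984$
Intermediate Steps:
$G = 1$ ($G = \sqrt{1} = 1$)
$b{\left(W,L \right)} = - 5 L$
$16 \left(-119 + b{\left(13,G \right)}\right) = 16 \left(-119 - 5\right) = 16 \left(-124\right) = -1984$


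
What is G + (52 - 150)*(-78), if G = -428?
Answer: 7216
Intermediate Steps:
G + (52 - 150)*(-78) = -428 + (52 - 150)*(-78) = -428 - 98*(-78) = -428 + 7644 = 7216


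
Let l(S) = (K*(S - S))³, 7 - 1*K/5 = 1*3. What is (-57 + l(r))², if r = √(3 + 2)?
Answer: 3249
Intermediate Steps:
K = 20 (K = 35 - 5*3 = 35 - 15 = 20)
r = √5 ≈ 2.2361
l(S) = 0 (l(S) = (20*(S - S))³ = (20*0)³ = 0³ = 0)
(-57 + l(r))² = (-57 + 0)² = (-57)² = 3249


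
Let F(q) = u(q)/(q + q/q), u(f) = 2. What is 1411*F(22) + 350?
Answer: 10872/23 ≈ 472.70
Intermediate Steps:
F(q) = 2/(1 + q) (F(q) = 2/(q + q/q) = 2/(q + 1) = 2/(1 + q))
1411*F(22) + 350 = 1411*(2/(1 + 22)) + 350 = 1411*(2/23) + 350 = 2822/23 + 350 = 10872/23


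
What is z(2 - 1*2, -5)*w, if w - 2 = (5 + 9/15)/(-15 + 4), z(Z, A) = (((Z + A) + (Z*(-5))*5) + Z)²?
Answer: 410/11 ≈ 37.273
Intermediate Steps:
z(Z, A) = (A - 23*Z)² (z(Z, A) = (((A + Z) - 5*Z*5) + Z)² = (((A + Z) - 25*Z) + Z)² = ((A - 24*Z) + Z)² = (A - 23*Z)²)
w = 82/55 (w = 2 + (5 + 9/15)/(-15 + 4) = 2 + (5 + 9*(1/15))/(-11) = 2 + (5 + ⅗)*(-1/11) = 2 + (28/5)*(-1/11) = 2 - 28/55 = 82/55 ≈ 1.4909)
z(2 - 1*2, -5)*w = (-5 - 23*(2 - 1*2))²*(82/55) = (-5 - 23*(2 - 2))²*(82/55) = (-5 - 23*0)²*(82/55) = (-5 + 0)²*(82/55) = (-5)²*(82/55) = 25*(82/55) = 410/11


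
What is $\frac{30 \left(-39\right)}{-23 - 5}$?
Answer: $\frac{585}{14} \approx 41.786$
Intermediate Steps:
$\frac{30 \left(-39\right)}{-23 - 5} = - \frac{1170}{-28} = \left(-1170\right) \left(- \frac{1}{28}\right) = \frac{585}{14}$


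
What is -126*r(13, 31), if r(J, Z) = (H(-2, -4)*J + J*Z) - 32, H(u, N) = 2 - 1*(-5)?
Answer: -58212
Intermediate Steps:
H(u, N) = 7 (H(u, N) = 2 + 5 = 7)
r(J, Z) = -32 + 7*J + J*Z (r(J, Z) = (7*J + J*Z) - 32 = -32 + 7*J + J*Z)
-126*r(13, 31) = -126*(-32 + 7*13 + 13*31) = -126*(-32 + 91 + 403) = -126*462 = -58212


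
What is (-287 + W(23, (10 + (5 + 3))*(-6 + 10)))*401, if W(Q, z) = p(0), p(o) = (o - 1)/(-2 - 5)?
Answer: -805208/7 ≈ -1.1503e+5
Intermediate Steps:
p(o) = ⅐ - o/7 (p(o) = (-1 + o)/(-7) = (-1 + o)*(-⅐) = ⅐ - o/7)
W(Q, z) = ⅐ (W(Q, z) = ⅐ - ⅐*0 = ⅐ + 0 = ⅐)
(-287 + W(23, (10 + (5 + 3))*(-6 + 10)))*401 = (-287 + ⅐)*401 = -2008/7*401 = -805208/7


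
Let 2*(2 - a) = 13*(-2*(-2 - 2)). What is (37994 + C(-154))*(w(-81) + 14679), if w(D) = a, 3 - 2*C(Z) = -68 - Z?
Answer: 1110414245/2 ≈ 5.5521e+8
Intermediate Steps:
a = -50 (a = 2 - 13*(-2*(-2 - 2))/2 = 2 - 13*(-2*(-4))/2 = 2 - 13*8/2 = 2 - ½*104 = 2 - 52 = -50)
C(Z) = 71/2 + Z/2 (C(Z) = 3/2 - (-68 - Z)/2 = 3/2 + (34 + Z/2) = 71/2 + Z/2)
w(D) = -50
(37994 + C(-154))*(w(-81) + 14679) = (37994 + (71/2 + (½)*(-154)))*(-50 + 14679) = (37994 + (71/2 - 77))*14629 = (37994 - 83/2)*14629 = (75905/2)*14629 = 1110414245/2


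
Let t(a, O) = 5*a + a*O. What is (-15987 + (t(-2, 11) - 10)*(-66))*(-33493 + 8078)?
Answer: 335859225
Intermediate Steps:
t(a, O) = 5*a + O*a
(-15987 + (t(-2, 11) - 10)*(-66))*(-33493 + 8078) = (-15987 + (-2*(5 + 11) - 10)*(-66))*(-33493 + 8078) = (-15987 + (-2*16 - 10)*(-66))*(-25415) = (-15987 + (-32 - 10)*(-66))*(-25415) = (-15987 - 42*(-66))*(-25415) = (-15987 + 2772)*(-25415) = -13215*(-25415) = 335859225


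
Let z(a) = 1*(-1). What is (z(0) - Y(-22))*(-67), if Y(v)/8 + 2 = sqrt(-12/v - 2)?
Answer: -1005 + 2144*I*sqrt(11)/11 ≈ -1005.0 + 646.44*I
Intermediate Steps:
Y(v) = -16 + 8*sqrt(-2 - 12/v) (Y(v) = -16 + 8*sqrt(-12/v - 2) = -16 + 8*sqrt(-2 - 12/v))
z(a) = -1
(z(0) - Y(-22))*(-67) = (-1 - (-16 + 8*sqrt(2)*sqrt((-6 - 1*(-22))/(-22))))*(-67) = (-1 - (-16 + 8*sqrt(2)*sqrt(-(-6 + 22)/22)))*(-67) = (-1 - (-16 + 8*sqrt(2)*sqrt(-1/22*16)))*(-67) = (-1 - (-16 + 8*sqrt(2)*sqrt(-8/11)))*(-67) = (-1 - (-16 + 8*sqrt(2)*(2*I*sqrt(22)/11)))*(-67) = (-1 - (-16 + 32*I*sqrt(11)/11))*(-67) = (-1 + (16 - 32*I*sqrt(11)/11))*(-67) = (15 - 32*I*sqrt(11)/11)*(-67) = -1005 + 2144*I*sqrt(11)/11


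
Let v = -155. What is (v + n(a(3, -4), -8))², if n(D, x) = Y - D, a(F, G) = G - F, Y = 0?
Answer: 21904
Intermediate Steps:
n(D, x) = -D (n(D, x) = 0 - D = -D)
(v + n(a(3, -4), -8))² = (-155 - (-4 - 1*3))² = (-155 - (-4 - 3))² = (-155 - 1*(-7))² = (-155 + 7)² = (-148)² = 21904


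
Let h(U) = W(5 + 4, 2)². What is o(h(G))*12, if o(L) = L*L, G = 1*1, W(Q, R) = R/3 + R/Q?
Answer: 16384/2187 ≈ 7.4915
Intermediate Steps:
W(Q, R) = R/3 + R/Q (W(Q, R) = R*(⅓) + R/Q = R/3 + R/Q)
G = 1
h(U) = 64/81 (h(U) = ((⅓)*2 + 2/(5 + 4))² = (⅔ + 2/9)² = (8/9)² = 64/81)
o(L) = L²
o(h(G))*12 = (64/81)²*12 = (4096/6561)*12 = 16384/2187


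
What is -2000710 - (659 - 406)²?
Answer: -2064719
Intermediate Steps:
-2000710 - (659 - 406)² = -2000710 - 1*253² = -2000710 - 1*64009 = -2000710 - 64009 = -2064719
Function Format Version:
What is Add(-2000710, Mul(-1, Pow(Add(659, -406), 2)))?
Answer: -2064719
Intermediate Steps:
Add(-2000710, Mul(-1, Pow(Add(659, -406), 2))) = Add(-2000710, Mul(-1, Pow(253, 2))) = Add(-2000710, Mul(-1, 64009)) = Add(-2000710, -64009) = -2064719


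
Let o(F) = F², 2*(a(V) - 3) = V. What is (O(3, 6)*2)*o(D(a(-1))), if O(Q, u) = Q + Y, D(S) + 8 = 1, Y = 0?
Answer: 294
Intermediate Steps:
a(V) = 3 + V/2
D(S) = -7 (D(S) = -8 + 1 = -7)
O(Q, u) = Q (O(Q, u) = Q + 0 = Q)
(O(3, 6)*2)*o(D(a(-1))) = (3*2)*(-7)² = 6*49 = 294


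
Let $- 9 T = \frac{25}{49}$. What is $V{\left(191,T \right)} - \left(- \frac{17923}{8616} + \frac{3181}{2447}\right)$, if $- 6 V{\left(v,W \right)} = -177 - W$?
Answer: $\frac{281450508029}{9297758232} \approx 30.271$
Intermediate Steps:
$T = - \frac{25}{441}$ ($T = - \frac{25 \cdot \frac{1}{49}}{9} = \left(- \frac{1}{9}\right) \frac{25}{49} = - \frac{25}{441} \approx -0.056689$)
$V{\left(v,W \right)} = \frac{59}{2} + \frac{W}{6}$ ($V{\left(v,W \right)} = - \frac{-177 - W}{6} = \frac{59}{2} + \frac{W}{6}$)
$V{\left(191,T \right)} - \left(- \frac{17923}{8616} + \frac{3181}{2447}\right) = \left(\frac{59}{2} + \frac{1}{6} \left(- \frac{25}{441}\right)\right) - \left(- \frac{17923}{8616} + \frac{3181}{2447}\right) = \left(\frac{59}{2} - \frac{25}{2646}\right) - - \frac{16450085}{21083352} = \frac{39016}{1323} + \left(\frac{17923}{8616} - \frac{3181}{2447}\right) = \frac{39016}{1323} + \frac{16450085}{21083352} = \frac{281450508029}{9297758232}$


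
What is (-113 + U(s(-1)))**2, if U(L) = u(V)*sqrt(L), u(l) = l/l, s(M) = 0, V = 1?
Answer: 12769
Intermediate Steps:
u(l) = 1
U(L) = sqrt(L) (U(L) = 1*sqrt(L) = sqrt(L))
(-113 + U(s(-1)))**2 = (-113 + sqrt(0))**2 = (-113 + 0)**2 = (-113)**2 = 12769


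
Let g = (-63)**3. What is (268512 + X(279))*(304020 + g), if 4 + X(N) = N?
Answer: 14507240751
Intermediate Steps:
X(N) = -4 + N
g = -250047
(268512 + X(279))*(304020 + g) = (268512 + (-4 + 279))*(304020 - 250047) = (268512 + 275)*53973 = 268787*53973 = 14507240751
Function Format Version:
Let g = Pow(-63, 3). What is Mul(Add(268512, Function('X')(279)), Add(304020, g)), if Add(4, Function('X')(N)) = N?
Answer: 14507240751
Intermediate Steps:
Function('X')(N) = Add(-4, N)
g = -250047
Mul(Add(268512, Function('X')(279)), Add(304020, g)) = Mul(Add(268512, Add(-4, 279)), Add(304020, -250047)) = Mul(Add(268512, 275), 53973) = Mul(268787, 53973) = 14507240751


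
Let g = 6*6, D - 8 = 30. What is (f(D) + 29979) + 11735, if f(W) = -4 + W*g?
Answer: 43078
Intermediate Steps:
D = 38 (D = 8 + 30 = 38)
g = 36
f(W) = -4 + 36*W (f(W) = -4 + W*36 = -4 + 36*W)
(f(D) + 29979) + 11735 = ((-4 + 36*38) + 29979) + 11735 = ((-4 + 1368) + 29979) + 11735 = (1364 + 29979) + 11735 = 31343 + 11735 = 43078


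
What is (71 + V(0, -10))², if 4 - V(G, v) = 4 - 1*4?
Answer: 5625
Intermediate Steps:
V(G, v) = 4 (V(G, v) = 4 - (4 - 1*4) = 4 - (4 - 4) = 4 - 1*0 = 4 + 0 = 4)
(71 + V(0, -10))² = (71 + 4)² = 75² = 5625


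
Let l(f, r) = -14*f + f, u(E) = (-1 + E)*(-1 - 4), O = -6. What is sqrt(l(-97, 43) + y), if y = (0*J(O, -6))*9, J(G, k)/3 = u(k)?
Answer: sqrt(1261) ≈ 35.511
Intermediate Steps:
u(E) = 5 - 5*E (u(E) = (-1 + E)*(-5) = 5 - 5*E)
J(G, k) = 15 - 15*k (J(G, k) = 3*(5 - 5*k) = 15 - 15*k)
l(f, r) = -13*f
y = 0 (y = (0*(15 - 15*(-6)))*9 = (0*(15 + 90))*9 = (0*105)*9 = 0*9 = 0)
sqrt(l(-97, 43) + y) = sqrt(-13*(-97) + 0) = sqrt(1261 + 0) = sqrt(1261)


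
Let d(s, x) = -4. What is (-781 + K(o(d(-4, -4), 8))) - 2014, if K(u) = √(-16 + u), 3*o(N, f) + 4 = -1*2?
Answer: -2795 + 3*I*√2 ≈ -2795.0 + 4.2426*I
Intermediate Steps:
o(N, f) = -2 (o(N, f) = -4/3 + (-1*2)/3 = -4/3 + (⅓)*(-2) = -4/3 - ⅔ = -2)
(-781 + K(o(d(-4, -4), 8))) - 2014 = (-781 + √(-16 - 2)) - 2014 = (-781 + √(-18)) - 2014 = (-781 + 3*I*√2) - 2014 = -2795 + 3*I*√2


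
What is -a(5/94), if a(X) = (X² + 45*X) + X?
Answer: -21645/8836 ≈ -2.4496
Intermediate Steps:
a(X) = X² + 46*X
-a(5/94) = -5/94*(46 + 5/94) = -5*(1/94)*(46 + 5*(1/94)) = -5*(46 + 5/94)/94 = -5*4329/(94*94) = -1*21645/8836 = -21645/8836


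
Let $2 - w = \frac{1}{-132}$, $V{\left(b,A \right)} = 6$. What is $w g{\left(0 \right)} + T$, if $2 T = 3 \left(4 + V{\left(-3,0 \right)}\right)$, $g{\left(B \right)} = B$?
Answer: $15$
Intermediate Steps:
$w = \frac{265}{132}$ ($w = 2 - \frac{1}{-132} = 2 - - \frac{1}{132} = 2 + \frac{1}{132} = \frac{265}{132} \approx 2.0076$)
$T = 15$ ($T = \frac{3 \left(4 + 6\right)}{2} = \frac{3 \cdot 10}{2} = \frac{1}{2} \cdot 30 = 15$)
$w g{\left(0 \right)} + T = \frac{265}{132} \cdot 0 + 15 = 0 + 15 = 15$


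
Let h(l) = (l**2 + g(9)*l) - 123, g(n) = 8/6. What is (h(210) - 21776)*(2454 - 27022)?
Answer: -552313208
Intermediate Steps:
g(n) = 4/3 (g(n) = 8*(1/6) = 4/3)
h(l) = -123 + l**2 + 4*l/3 (h(l) = (l**2 + 4*l/3) - 123 = -123 + l**2 + 4*l/3)
(h(210) - 21776)*(2454 - 27022) = ((-123 + 210**2 + (4/3)*210) - 21776)*(2454 - 27022) = ((-123 + 44100 + 280) - 21776)*(-24568) = (44257 - 21776)*(-24568) = 22481*(-24568) = -552313208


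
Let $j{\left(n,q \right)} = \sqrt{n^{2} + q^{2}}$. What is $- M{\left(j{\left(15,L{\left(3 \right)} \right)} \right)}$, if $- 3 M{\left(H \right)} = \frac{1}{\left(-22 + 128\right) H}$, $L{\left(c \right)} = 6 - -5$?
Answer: $\frac{\sqrt{346}}{110028} \approx 0.00016906$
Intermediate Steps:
$L{\left(c \right)} = 11$ ($L{\left(c \right)} = 6 + 5 = 11$)
$M{\left(H \right)} = - \frac{1}{318 H}$ ($M{\left(H \right)} = - \frac{1}{3 \left(-22 + 128\right) H} = - \frac{1}{3 \cdot 106 H} = - \frac{\frac{1}{106} \frac{1}{H}}{3} = - \frac{1}{318 H}$)
$- M{\left(j{\left(15,L{\left(3 \right)} \right)} \right)} = - \frac{-1}{318 \sqrt{15^{2} + 11^{2}}} = - \frac{-1}{318 \sqrt{225 + 121}} = - \frac{-1}{318 \sqrt{346}} = - \frac{\left(-1\right) \frac{\sqrt{346}}{346}}{318} = - \frac{\left(-1\right) \sqrt{346}}{110028} = \frac{\sqrt{346}}{110028}$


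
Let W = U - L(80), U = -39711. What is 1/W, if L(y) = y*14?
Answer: -1/40831 ≈ -2.4491e-5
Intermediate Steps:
L(y) = 14*y
W = -40831 (W = -39711 - 14*80 = -39711 - 1*1120 = -39711 - 1120 = -40831)
1/W = 1/(-40831) = -1/40831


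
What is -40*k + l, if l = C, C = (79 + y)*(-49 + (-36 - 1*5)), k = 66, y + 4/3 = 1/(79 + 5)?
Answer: -134835/14 ≈ -9631.1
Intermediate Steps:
y = -37/28 (y = -4/3 + 1/(79 + 5) = -4/3 + 1/84 = -37/28 ≈ -1.3214)
C = -97875/14 (C = (79 - 37/28)*(-49 + (-36 - 1*5)) = 2175*(-49 + (-36 - 5))/28 = 2175*(-49 - 41)/28 = (2175/28)*(-90) = -97875/14 ≈ -6991.1)
l = -97875/14 ≈ -6991.1
-40*k + l = -40*66 - 97875/14 = -2640 - 97875/14 = -134835/14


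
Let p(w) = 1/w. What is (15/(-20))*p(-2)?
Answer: 3/8 ≈ 0.37500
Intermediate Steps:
p(w) = 1/w
(15/(-20))*p(-2) = (15/(-20))/(-2) = (15*(-1/20))*(-½) = -¾*(-½) = 3/8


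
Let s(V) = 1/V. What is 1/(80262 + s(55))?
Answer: 55/4414411 ≈ 1.2459e-5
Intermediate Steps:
1/(80262 + s(55)) = 1/(80262 + 1/55) = 1/(4414411/55) = 55/4414411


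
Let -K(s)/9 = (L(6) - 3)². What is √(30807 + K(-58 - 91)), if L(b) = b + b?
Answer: 3*√3342 ≈ 173.43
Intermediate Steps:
L(b) = 2*b
K(s) = -729 (K(s) = -9*(2*6 - 3)² = -9*(12 - 3)² = -9*9² = -9*81 = -729)
√(30807 + K(-58 - 91)) = √(30807 - 729) = √30078 = 3*√3342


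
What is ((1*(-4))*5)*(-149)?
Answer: 2980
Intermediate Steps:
((1*(-4))*5)*(-149) = -4*5*(-149) = -20*(-149) = 2980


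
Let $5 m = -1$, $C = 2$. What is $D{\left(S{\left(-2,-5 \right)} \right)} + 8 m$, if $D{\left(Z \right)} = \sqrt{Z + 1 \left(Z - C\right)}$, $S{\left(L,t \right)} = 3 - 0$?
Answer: $\frac{2}{5} \approx 0.4$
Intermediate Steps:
$S{\left(L,t \right)} = 3$ ($S{\left(L,t \right)} = 3 + 0 = 3$)
$D{\left(Z \right)} = \sqrt{-2 + 2 Z}$ ($D{\left(Z \right)} = \sqrt{Z + 1 \left(Z - 2\right)} = \sqrt{Z + 1 \left(-2 + Z\right)} = \sqrt{Z + \left(-2 + Z\right)} = \sqrt{-2 + 2 Z}$)
$m = - \frac{1}{5}$ ($m = \frac{1}{5} \left(-1\right) = - \frac{1}{5} \approx -0.2$)
$D{\left(S{\left(-2,-5 \right)} \right)} + 8 m = \sqrt{-2 + 2 \cdot 3} + 8 \left(- \frac{1}{5}\right) = \sqrt{-2 + 6} - \frac{8}{5} = \sqrt{4} - \frac{8}{5} = 2 - \frac{8}{5} = \frac{2}{5}$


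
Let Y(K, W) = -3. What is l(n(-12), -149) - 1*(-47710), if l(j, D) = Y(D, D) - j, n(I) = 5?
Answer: 47702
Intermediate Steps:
l(j, D) = -3 - j
l(n(-12), -149) - 1*(-47710) = (-3 - 1*5) - 1*(-47710) = (-3 - 5) + 47710 = -8 + 47710 = 47702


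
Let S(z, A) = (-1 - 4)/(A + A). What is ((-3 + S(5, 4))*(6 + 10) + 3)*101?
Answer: -5555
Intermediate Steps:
S(z, A) = -5/(2*A) (S(z, A) = -5*1/(2*A) = -5/(2*A))
((-3 + S(5, 4))*(6 + 10) + 3)*101 = ((-3 - 5/2/4)*(6 + 10) + 3)*101 = ((-3 - 5/2*¼)*16 + 3)*101 = ((-3 - 5/8)*16 + 3)*101 = (-29/8*16 + 3)*101 = (-58 + 3)*101 = -55*101 = -5555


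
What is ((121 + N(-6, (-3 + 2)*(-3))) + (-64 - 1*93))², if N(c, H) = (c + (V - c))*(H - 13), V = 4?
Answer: 5776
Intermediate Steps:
N(c, H) = -52 + 4*H (N(c, H) = (c + (4 - c))*(H - 13) = 4*(-13 + H) = -52 + 4*H)
((121 + N(-6, (-3 + 2)*(-3))) + (-64 - 1*93))² = ((121 + (-52 + 4*((-3 + 2)*(-3)))) + (-64 - 1*93))² = ((121 + (-52 + 4*(-1*(-3)))) + (-64 - 93))² = ((121 + (-52 + 4*3)) - 157)² = ((121 + (-52 + 12)) - 157)² = ((121 - 40) - 157)² = (81 - 157)² = (-76)² = 5776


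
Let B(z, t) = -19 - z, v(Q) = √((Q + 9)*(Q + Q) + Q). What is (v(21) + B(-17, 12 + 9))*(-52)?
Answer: 104 - 52*√1281 ≈ -1757.1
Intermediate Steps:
v(Q) = √(Q + 2*Q*(9 + Q)) (v(Q) = √((9 + Q)*(2*Q) + Q) = √(2*Q*(9 + Q) + Q) = √(Q + 2*Q*(9 + Q)))
(v(21) + B(-17, 12 + 9))*(-52) = (√(21*(19 + 2*21)) + (-19 - 1*(-17)))*(-52) = (√(21*(19 + 42)) + (-19 + 17))*(-52) = (√(21*61) - 2)*(-52) = (√1281 - 2)*(-52) = (-2 + √1281)*(-52) = 104 - 52*√1281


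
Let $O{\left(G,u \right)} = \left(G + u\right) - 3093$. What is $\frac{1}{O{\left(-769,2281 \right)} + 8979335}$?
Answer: $\frac{1}{8977754} \approx 1.1139 \cdot 10^{-7}$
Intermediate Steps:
$O{\left(G,u \right)} = -3093 + G + u$
$\frac{1}{O{\left(-769,2281 \right)} + 8979335} = \frac{1}{\left(-3093 - 769 + 2281\right) + 8979335} = \frac{1}{-1581 + 8979335} = \frac{1}{8977754}$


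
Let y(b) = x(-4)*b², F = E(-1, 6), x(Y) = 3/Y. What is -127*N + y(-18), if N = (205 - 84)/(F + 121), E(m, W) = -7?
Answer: -43069/114 ≈ -377.80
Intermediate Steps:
F = -7
y(b) = -3*b²/4 (y(b) = (3/(-4))*b² = (3*(-¼))*b² = -3*b²/4)
N = 121/114 (N = (205 - 84)/(-7 + 121) = 121/114 ≈ 1.0614)
-127*N + y(-18) = -127*121/114 - ¾*(-18)² = -15367/114 - ¾*324 = -15367/114 - 243 = -43069/114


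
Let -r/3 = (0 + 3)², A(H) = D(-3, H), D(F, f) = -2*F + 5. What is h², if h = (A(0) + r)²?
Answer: 65536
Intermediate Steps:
D(F, f) = 5 - 2*F
A(H) = 11 (A(H) = 5 - 2*(-3) = 5 + 6 = 11)
r = -27 (r = -3*(0 + 3)² = -3*3² = -3*9 = -27)
h = 256 (h = (11 - 27)² = (-16)² = 256)
h² = 256² = 65536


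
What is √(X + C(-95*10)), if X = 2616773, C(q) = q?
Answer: 3*√290647 ≈ 1617.4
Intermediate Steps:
√(X + C(-95*10)) = √(2616773 - 95*10) = √(2616773 - 950) = √2615823 = 3*√290647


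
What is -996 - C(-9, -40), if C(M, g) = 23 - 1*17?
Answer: -1002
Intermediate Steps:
C(M, g) = 6 (C(M, g) = 23 - 17 = 6)
-996 - C(-9, -40) = -996 - 1*6 = -996 - 6 = -1002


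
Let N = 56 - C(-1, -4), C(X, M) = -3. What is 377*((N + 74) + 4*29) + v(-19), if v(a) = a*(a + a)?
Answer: 94595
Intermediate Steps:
v(a) = 2*a² (v(a) = a*(2*a) = 2*a²)
N = 59 (N = 56 - 1*(-3) = 56 + 3 = 59)
377*((N + 74) + 4*29) + v(-19) = 377*((59 + 74) + 4*29) + 2*(-19)² = 377*(133 + 116) + 2*361 = 377*249 + 722 = 93873 + 722 = 94595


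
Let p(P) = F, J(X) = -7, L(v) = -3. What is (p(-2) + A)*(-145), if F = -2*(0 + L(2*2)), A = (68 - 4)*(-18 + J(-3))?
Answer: 231130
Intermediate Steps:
A = -1600 (A = (68 - 4)*(-18 - 7) = 64*(-25) = -1600)
F = 6 (F = -2*(0 - 3) = -2*(-3) = 6)
p(P) = 6
(p(-2) + A)*(-145) = (6 - 1600)*(-145) = -1594*(-145) = 231130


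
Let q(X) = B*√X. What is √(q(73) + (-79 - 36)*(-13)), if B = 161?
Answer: √(1495 + 161*√73) ≈ 53.578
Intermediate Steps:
q(X) = 161*√X
√(q(73) + (-79 - 36)*(-13)) = √(161*√73 + (-79 - 36)*(-13)) = √(161*√73 - 115*(-13)) = √(161*√73 + 1495) = √(1495 + 161*√73)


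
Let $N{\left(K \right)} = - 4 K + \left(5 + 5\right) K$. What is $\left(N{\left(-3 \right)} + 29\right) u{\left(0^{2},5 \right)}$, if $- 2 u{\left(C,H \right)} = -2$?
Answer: $11$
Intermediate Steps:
$u{\left(C,H \right)} = 1$ ($u{\left(C,H \right)} = \left(- \frac{1}{2}\right) \left(-2\right) = 1$)
$N{\left(K \right)} = 6 K$ ($N{\left(K \right)} = - 4 K + 10 K = 6 K$)
$\left(N{\left(-3 \right)} + 29\right) u{\left(0^{2},5 \right)} = \left(6 \left(-3\right) + 29\right) 1 = \left(-18 + 29\right) 1 = 11 \cdot 1 = 11$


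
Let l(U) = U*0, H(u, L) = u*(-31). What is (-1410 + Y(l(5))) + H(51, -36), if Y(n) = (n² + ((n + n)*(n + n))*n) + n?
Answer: -2991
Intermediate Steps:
H(u, L) = -31*u
l(U) = 0
Y(n) = n + n² + 4*n³ (Y(n) = (n² + ((2*n)*(2*n))*n) + n = (n² + (4*n²)*n) + n = (n² + 4*n³) + n = n + n² + 4*n³)
(-1410 + Y(l(5))) + H(51, -36) = (-1410 + 0*(1 + 0 + 4*0²)) - 31*51 = (-1410 + 0*(1 + 0 + 4*0)) - 1581 = (-1410 + 0*(1 + 0 + 0)) - 1581 = (-1410 + 0*1) - 1581 = (-1410 + 0) - 1581 = -1410 - 1581 = -2991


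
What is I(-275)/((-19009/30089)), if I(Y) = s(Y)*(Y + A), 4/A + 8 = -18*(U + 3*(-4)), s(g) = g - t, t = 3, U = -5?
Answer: -342728573966/2832341 ≈ -1.2101e+5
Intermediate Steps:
s(g) = -3 + g (s(g) = g - 1*3 = g - 3 = -3 + g)
A = 2/149 (A = 4/(-8 - 18*(-5 + 3*(-4))) = 4/(-8 - 18*(-5 - 12)) = 4/(-8 - 18*(-17)) = 4/(-8 + 306) = 4/298 = 4*(1/298) = 2/149 ≈ 0.013423)
I(Y) = (-3 + Y)*(2/149 + Y) (I(Y) = (-3 + Y)*(Y + 2/149) = (-3 + Y)*(2/149 + Y))
I(-275)/((-19009/30089)) = ((-3 - 275)*(2 + 149*(-275))/149)/((-19009/30089)) = ((1/149)*(-278)*(2 - 40975))/((-19009*1/30089)) = ((1/149)*(-278)*(-40973))/(-19009/30089) = (11390494/149)*(-30089/19009) = -342728573966/2832341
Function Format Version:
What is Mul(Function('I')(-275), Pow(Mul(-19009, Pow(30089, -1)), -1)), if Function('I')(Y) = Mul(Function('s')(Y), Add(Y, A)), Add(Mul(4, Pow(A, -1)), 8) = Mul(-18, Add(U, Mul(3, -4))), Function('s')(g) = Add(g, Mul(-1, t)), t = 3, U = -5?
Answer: Rational(-342728573966, 2832341) ≈ -1.2101e+5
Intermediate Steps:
Function('s')(g) = Add(-3, g) (Function('s')(g) = Add(g, Mul(-1, 3)) = Add(g, -3) = Add(-3, g))
A = Rational(2, 149) (A = Mul(4, Pow(Add(-8, Mul(-18, Add(-5, Mul(3, -4)))), -1)) = Mul(4, Pow(Add(-8, Mul(-18, Add(-5, -12))), -1)) = Mul(4, Pow(Add(-8, Mul(-18, -17)), -1)) = Mul(4, Pow(Add(-8, 306), -1)) = Mul(4, Pow(298, -1)) = Mul(4, Rational(1, 298)) = Rational(2, 149) ≈ 0.013423)
Function('I')(Y) = Mul(Add(-3, Y), Add(Rational(2, 149), Y)) (Function('I')(Y) = Mul(Add(-3, Y), Add(Y, Rational(2, 149))) = Mul(Add(-3, Y), Add(Rational(2, 149), Y)))
Mul(Function('I')(-275), Pow(Mul(-19009, Pow(30089, -1)), -1)) = Mul(Mul(Rational(1, 149), Add(-3, -275), Add(2, Mul(149, -275))), Pow(Mul(-19009, Pow(30089, -1)), -1)) = Mul(Mul(Rational(1, 149), -278, Add(2, -40975)), Pow(Mul(-19009, Rational(1, 30089)), -1)) = Mul(Mul(Rational(1, 149), -278, -40973), Pow(Rational(-19009, 30089), -1)) = Mul(Rational(11390494, 149), Rational(-30089, 19009)) = Rational(-342728573966, 2832341)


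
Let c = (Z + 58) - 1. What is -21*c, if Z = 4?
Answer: -1281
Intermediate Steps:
c = 61 (c = (4 + 58) - 1 = 62 - 1 = 61)
-21*c = -21*61 = -1281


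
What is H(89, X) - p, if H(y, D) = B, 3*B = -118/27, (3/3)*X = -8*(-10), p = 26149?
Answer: -2118187/81 ≈ -26150.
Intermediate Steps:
X = 80 (X = -8*(-10) = 80)
B = -118/81 (B = (-118/27)/3 = (-118*1/27)/3 = (1/3)*(-118/27) = -118/81 ≈ -1.4568)
H(y, D) = -118/81
H(89, X) - p = -118/81 - 1*26149 = -118/81 - 26149 = -2118187/81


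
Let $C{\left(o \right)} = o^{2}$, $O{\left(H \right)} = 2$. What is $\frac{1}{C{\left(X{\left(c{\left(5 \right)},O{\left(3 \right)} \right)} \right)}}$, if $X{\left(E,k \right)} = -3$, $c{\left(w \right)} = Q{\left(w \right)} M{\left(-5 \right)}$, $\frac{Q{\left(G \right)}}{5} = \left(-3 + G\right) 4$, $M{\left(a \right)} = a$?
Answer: $\frac{1}{9} \approx 0.11111$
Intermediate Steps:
$Q{\left(G \right)} = -60 + 20 G$ ($Q{\left(G \right)} = 5 \left(-3 + G\right) 4 = 5 \left(-12 + 4 G\right) = -60 + 20 G$)
$c{\left(w \right)} = 300 - 100 w$ ($c{\left(w \right)} = \left(-60 + 20 w\right) \left(-5\right) = 300 - 100 w$)
$\frac{1}{C{\left(X{\left(c{\left(5 \right)},O{\left(3 \right)} \right)} \right)}} = \frac{1}{\left(-3\right)^{2}} = \frac{1}{9}$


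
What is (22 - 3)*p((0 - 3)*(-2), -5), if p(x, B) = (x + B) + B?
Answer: -76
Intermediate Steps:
p(x, B) = x + 2*B (p(x, B) = (B + x) + B = x + 2*B)
(22 - 3)*p((0 - 3)*(-2), -5) = (22 - 3)*((0 - 3)*(-2) + 2*(-5)) = 19*(-3*(-2) - 10) = 19*(6 - 10) = 19*(-4) = -76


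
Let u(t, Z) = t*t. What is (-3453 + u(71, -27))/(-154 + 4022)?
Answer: 397/967 ≈ 0.41055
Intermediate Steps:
u(t, Z) = t²
(-3453 + u(71, -27))/(-154 + 4022) = (-3453 + 71²)/(-154 + 4022) = (-3453 + 5041)/3868 = 1588*(1/3868) = 397/967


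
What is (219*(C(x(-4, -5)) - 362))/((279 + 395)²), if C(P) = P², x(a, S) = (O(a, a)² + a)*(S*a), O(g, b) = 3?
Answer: 1055361/227138 ≈ 4.6463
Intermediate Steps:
x(a, S) = S*a*(9 + a) (x(a, S) = (3² + a)*(S*a) = (9 + a)*(S*a) = S*a*(9 + a))
(219*(C(x(-4, -5)) - 362))/((279 + 395)²) = (219*((-5*(-4)*(9 - 4))² - 362))/((279 + 395)²) = (219*((-5*(-4)*5)² - 362))/(674²) = (219*(100² - 362))/454276 = (219*(10000 - 362))*(1/454276) = (219*9638)*(1/454276) = 2110722*(1/454276) = 1055361/227138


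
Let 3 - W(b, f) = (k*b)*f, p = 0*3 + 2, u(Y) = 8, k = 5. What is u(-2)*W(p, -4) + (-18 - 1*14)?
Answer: 312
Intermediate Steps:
p = 2 (p = 0 + 2 = 2)
W(b, f) = 3 - 5*b*f
u(-2)*W(p, -4) + (-18 - 1*14) = 8*(3 - 5*2*(-4)) + (-18 - 1*14) = 8*(3 + 40) + (-18 - 14) = 8*43 - 32 = 344 - 32 = 312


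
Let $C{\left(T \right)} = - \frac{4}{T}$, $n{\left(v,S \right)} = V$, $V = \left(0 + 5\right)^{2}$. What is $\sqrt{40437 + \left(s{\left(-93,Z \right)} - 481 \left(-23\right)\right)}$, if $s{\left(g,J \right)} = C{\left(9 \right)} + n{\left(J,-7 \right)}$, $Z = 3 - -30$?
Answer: $\frac{\sqrt{463721}}{3} \approx 226.99$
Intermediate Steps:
$Z = 33$ ($Z = 3 + 30 = 33$)
$V = 25$ ($V = 5^{2} = 25$)
$n{\left(v,S \right)} = 25$
$s{\left(g,J \right)} = \frac{221}{9}$ ($s{\left(g,J \right)} = - \frac{4}{9} + 25 = \frac{221}{9}$)
$\sqrt{40437 + \left(s{\left(-93,Z \right)} - 481 \left(-23\right)\right)} = \sqrt{40437 - \left(- \frac{221}{9} + 481 \left(-23\right)\right)} = \sqrt{40437 + \left(\frac{221}{9} - -11063\right)} = \sqrt{40437 + \left(\frac{221}{9} + 11063\right)} = \sqrt{40437 + \frac{99788}{9}} = \sqrt{\frac{463721}{9}} = \frac{\sqrt{463721}}{3}$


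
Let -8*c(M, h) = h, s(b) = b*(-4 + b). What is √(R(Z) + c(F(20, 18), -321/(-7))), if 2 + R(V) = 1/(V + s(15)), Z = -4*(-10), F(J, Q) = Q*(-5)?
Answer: I*√254594830/5740 ≈ 2.7798*I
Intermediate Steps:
F(J, Q) = -5*Q
c(M, h) = -h/8
Z = 40
R(V) = -2 + 1/(165 + V) (R(V) = -2 + 1/(V + 15*(-4 + 15)) = -2 + 1/(V + 15*11) = -2 + 1/(V + 165) = -2 + 1/(165 + V))
√(R(Z) + c(F(20, 18), -321/(-7))) = √((-329 - 2*40)/(165 + 40) - (-321)/(8*(-7))) = √((-329 - 80)/205 - (-321)*(-1)/(8*7)) = √((1/205)*(-409) - ⅛*321/7) = √(-409/205 - 321/56) = √(-88709/11480) = I*√254594830/5740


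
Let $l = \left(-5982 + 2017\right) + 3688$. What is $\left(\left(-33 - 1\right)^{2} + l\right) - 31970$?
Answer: $-31091$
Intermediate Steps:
$l = -277$ ($l = -3965 + 3688 = -277$)
$\left(\left(-33 - 1\right)^{2} + l\right) - 31970 = \left(\left(-33 - 1\right)^{2} - 277\right) - 31970 = \left(\left(-34\right)^{2} - 277\right) - 31970 = \left(1156 - 277\right) - 31970 = 879 - 31970 = -31091$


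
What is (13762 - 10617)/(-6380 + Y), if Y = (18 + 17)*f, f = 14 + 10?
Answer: -629/1108 ≈ -0.56769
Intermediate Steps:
f = 24
Y = 840 (Y = (18 + 17)*24 = 35*24 = 840)
(13762 - 10617)/(-6380 + Y) = (13762 - 10617)/(-6380 + 840) = 3145/(-5540) = 3145*(-1/5540) = -629/1108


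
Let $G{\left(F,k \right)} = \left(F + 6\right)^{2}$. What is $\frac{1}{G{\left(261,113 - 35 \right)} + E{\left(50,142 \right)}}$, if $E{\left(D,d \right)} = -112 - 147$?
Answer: $\frac{1}{71030} \approx 1.4079 \cdot 10^{-5}$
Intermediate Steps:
$E{\left(D,d \right)} = -259$
$G{\left(F,k \right)} = \left(6 + F\right)^{2}$
$\frac{1}{G{\left(261,113 - 35 \right)} + E{\left(50,142 \right)}} = \frac{1}{\left(6 + 261\right)^{2} - 259} = \frac{1}{267^{2} - 259} = \frac{1}{71289 - 259} = \frac{1}{71030}$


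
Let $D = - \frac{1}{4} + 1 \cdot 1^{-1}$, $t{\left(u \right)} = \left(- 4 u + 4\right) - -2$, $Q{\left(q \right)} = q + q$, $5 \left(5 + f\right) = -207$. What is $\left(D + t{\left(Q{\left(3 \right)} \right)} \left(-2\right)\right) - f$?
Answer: $\frac{1663}{20} \approx 83.15$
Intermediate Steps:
$f = - \frac{232}{5}$ ($f = -5 + \frac{1}{5} \left(-207\right) = -5 - \frac{207}{5} = - \frac{232}{5} \approx -46.4$)
$Q{\left(q \right)} = 2 q$
$t{\left(u \right)} = 6 - 4 u$ ($t{\left(u \right)} = \left(4 - 4 u\right) + 2 = 6 - 4 u$)
$D = \frac{3}{4}$ ($D = \left(-1\right) \frac{1}{4} + 1 \cdot 1 = - \frac{1}{4} + 1 = \frac{3}{4} \approx 0.75$)
$\left(D + t{\left(Q{\left(3 \right)} \right)} \left(-2\right)\right) - f = \left(\frac{3}{4} + \left(6 - 4 \cdot 2 \cdot 3\right) \left(-2\right)\right) - - \frac{232}{5} = \left(\frac{3}{4} + \left(6 - 24\right) \left(-2\right)\right) + \frac{232}{5} = \left(\frac{3}{4} - -36\right) + \frac{232}{5} = \left(\frac{3}{4} + 36\right) + \frac{232}{5} = \frac{147}{4} + \frac{232}{5} = \frac{1663}{20}$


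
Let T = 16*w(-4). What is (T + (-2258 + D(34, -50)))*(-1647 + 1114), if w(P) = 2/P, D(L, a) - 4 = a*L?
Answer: 2111746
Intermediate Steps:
D(L, a) = 4 + L*a (D(L, a) = 4 + a*L = 4 + L*a)
T = -8 (T = 16*(2/(-4)) = 16*(2*(-1/4)) = 16*(-1/2) = -8)
(T + (-2258 + D(34, -50)))*(-1647 + 1114) = (-8 + (-2258 + (4 + 34*(-50))))*(-1647 + 1114) = (-8 + (-2258 + (4 - 1700)))*(-533) = (-8 + (-2258 - 1696))*(-533) = (-8 - 3954)*(-533) = -3962*(-533) = 2111746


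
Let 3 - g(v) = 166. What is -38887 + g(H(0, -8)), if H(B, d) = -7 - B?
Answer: -39050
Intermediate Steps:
g(v) = -163 (g(v) = 3 - 1*166 = 3 - 166 = -163)
-38887 + g(H(0, -8)) = -38887 - 163 = -39050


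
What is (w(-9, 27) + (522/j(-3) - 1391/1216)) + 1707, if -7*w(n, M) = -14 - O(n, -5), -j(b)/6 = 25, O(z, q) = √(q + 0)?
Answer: 51813033/30400 + I*√5/7 ≈ 1704.4 + 0.31944*I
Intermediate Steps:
O(z, q) = √q
j(b) = -150 (j(b) = -6*25 = -150)
w(n, M) = 2 + I*√5/7 (w(n, M) = -(-14 - √(-5))/7 = -(-14 - I*√5)/7 = 2 + I*√5/7)
(w(-9, 27) + (522/j(-3) - 1391/1216)) + 1707 = ((2 + I*√5/7) + (522/(-150) - 1391/1216)) + 1707 = ((2 + I*√5/7) + (522*(-1/150) - 1391*1/1216)) + 1707 = ((2 + I*√5/7) + (-87/25 - 1391/1216)) + 1707 = ((2 + I*√5/7) - 140567/30400) + 1707 = (-79767/30400 + I*√5/7) + 1707 = 51813033/30400 + I*√5/7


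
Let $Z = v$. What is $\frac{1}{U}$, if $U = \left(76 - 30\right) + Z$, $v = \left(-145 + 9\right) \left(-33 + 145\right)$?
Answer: $- \frac{1}{15186} \approx -6.585 \cdot 10^{-5}$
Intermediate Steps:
$v = -15232$ ($v = \left(-136\right) 112 = -15232$)
$Z = -15232$
$U = -15186$ ($U = \left(76 - 30\right) - 15232 = 46 - 15232 = -15186$)
$\frac{1}{U} = \frac{1}{-15186} = - \frac{1}{15186}$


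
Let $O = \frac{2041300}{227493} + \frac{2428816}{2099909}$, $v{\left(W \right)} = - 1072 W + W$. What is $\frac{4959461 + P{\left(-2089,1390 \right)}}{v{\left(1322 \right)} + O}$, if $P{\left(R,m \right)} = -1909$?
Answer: $- \frac{169163925815948616}{48312364804612079} \approx -3.5015$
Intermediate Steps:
$v{\left(W \right)} = - 1071 W$
$O = \frac{691297554284}{68244942591}$ ($O = 2041300 \cdot \frac{1}{227493} + 2428816 \cdot \frac{1}{2099909} = \frac{2041300}{227493} + \frac{2428816}{2099909} = \frac{691297554284}{68244942591} \approx 10.13$)
$\frac{4959461 + P{\left(-2089,1390 \right)}}{v{\left(1322 \right)} + O} = \frac{4959461 - 1909}{\left(-1071\right) 1322 + \frac{691297554284}{68244942591}} = \frac{4957552}{-1415862 + \frac{691297554284}{68244942591}} = \frac{4957552}{- \frac{96624729609224158}{68244942591}} = 4957552 \left(- \frac{68244942591}{96624729609224158}\right) = - \frac{169163925815948616}{48312364804612079}$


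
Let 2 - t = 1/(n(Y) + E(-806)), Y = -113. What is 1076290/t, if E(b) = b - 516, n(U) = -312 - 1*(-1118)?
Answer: 555365640/1033 ≈ 5.3762e+5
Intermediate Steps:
n(U) = 806 (n(U) = -312 + 1118 = 806)
E(b) = -516 + b
t = 1033/516 (t = 2 - 1/(806 + (-516 - 806)) = 2 - 1/(806 - 1322) = 2 - 1/(-516) = 2 - 1*(-1/516) = 2 + 1/516 = 1033/516 ≈ 2.0019)
1076290/t = 1076290/(1033/516) = 1076290*(516/1033) = 555365640/1033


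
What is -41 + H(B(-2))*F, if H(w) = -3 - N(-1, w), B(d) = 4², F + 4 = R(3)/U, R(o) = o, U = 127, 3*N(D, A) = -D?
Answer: -10571/381 ≈ -27.745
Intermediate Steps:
N(D, A) = -D/3 (N(D, A) = (-D)/3 = -D/3)
F = -505/127 (F = -4 + 3/127 = -505/127 ≈ -3.9764)
B(d) = 16
H(w) = -10/3 (H(w) = -3 - (-1)*(-1)/3 = -3 - 1*⅓ = -3 - ⅓ = -10/3)
-41 + H(B(-2))*F = -41 - 10/3*(-505/127) = -41 + 5050/381 = -10571/381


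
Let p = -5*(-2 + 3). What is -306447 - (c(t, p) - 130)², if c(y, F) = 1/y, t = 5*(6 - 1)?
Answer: -202085376/625 ≈ -3.2334e+5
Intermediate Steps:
p = -5 (p = -5*1 = -5)
t = 25 (t = 5*5 = 25)
-306447 - (c(t, p) - 130)² = -306447 - (1/25 - 130)² = -306447 - (-3249/25)² = -306447 - 1*10556001/625 = -306447 - 10556001/625 = -202085376/625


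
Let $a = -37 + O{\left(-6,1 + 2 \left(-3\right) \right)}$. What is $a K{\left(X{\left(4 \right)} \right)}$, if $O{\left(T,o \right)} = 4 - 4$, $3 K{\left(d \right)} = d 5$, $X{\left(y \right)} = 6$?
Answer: $-370$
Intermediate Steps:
$K{\left(d \right)} = \frac{5 d}{3}$ ($K{\left(d \right)} = \frac{d 5}{3} = \frac{5 d}{3}$)
$O{\left(T,o \right)} = 0$ ($O{\left(T,o \right)} = 4 - 4 = 0$)
$a = -37$ ($a = -37 + 0 = -37$)
$a K{\left(X{\left(4 \right)} \right)} = - 37 \cdot \frac{5}{3} \cdot 6 = \left(-37\right) 10 = -370$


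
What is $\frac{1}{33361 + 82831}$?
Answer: $\frac{1}{116192} \approx 8.6064 \cdot 10^{-6}$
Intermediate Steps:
$\frac{1}{33361 + 82831} = \frac{1}{116192}$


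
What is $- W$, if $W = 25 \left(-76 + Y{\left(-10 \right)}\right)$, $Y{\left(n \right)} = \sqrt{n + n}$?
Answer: $1900 - 50 i \sqrt{5} \approx 1900.0 - 111.8 i$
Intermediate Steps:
$Y{\left(n \right)} = \sqrt{2} \sqrt{n}$ ($Y{\left(n \right)} = \sqrt{2 n} = \sqrt{2} \sqrt{n}$)
$W = -1900 + 50 i \sqrt{5}$ ($W = 25 \left(-76 + \sqrt{2} \sqrt{-10}\right) = 25 \left(-76 + \sqrt{2} i \sqrt{10}\right) = 25 \left(-76 + 2 i \sqrt{5}\right) = -1900 + 50 i \sqrt{5} \approx -1900.0 + 111.8 i$)
$- W = - (-1900 + 50 i \sqrt{5}) = 1900 - 50 i \sqrt{5}$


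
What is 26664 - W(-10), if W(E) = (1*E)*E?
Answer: 26564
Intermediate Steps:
W(E) = E² (W(E) = E*E = E²)
26664 - W(-10) = 26664 - 1*(-10)² = 26664 - 1*100 = 26664 - 100 = 26564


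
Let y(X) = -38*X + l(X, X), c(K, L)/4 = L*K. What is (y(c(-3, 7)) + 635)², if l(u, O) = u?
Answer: 14010049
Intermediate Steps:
c(K, L) = 4*K*L (c(K, L) = 4*(L*K) = 4*(K*L) = 4*K*L)
y(X) = -37*X (y(X) = -38*X + X = -37*X)
(y(c(-3, 7)) + 635)² = (-148*(-3)*7 + 635)² = (-37*(-84) + 635)² = (3108 + 635)² = 3743² = 14010049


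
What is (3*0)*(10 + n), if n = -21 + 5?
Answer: 0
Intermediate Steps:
n = -16
(3*0)*(10 + n) = (3*0)*(10 - 16) = 0*(-6) = 0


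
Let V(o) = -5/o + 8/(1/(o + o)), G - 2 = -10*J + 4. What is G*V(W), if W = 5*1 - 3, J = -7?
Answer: 2242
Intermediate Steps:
G = 76 (G = 2 + (-10*(-7) + 4) = 2 + (70 + 4) = 2 + 74 = 76)
W = 2 (W = 5 - 3 = 2)
V(o) = -5/o + 16*o (V(o) = -5/o + 8/(1/(2*o)) = -5/o + 8/((1/(2*o))) = -5/o + 8*(2*o) = -5/o + 16*o)
G*V(W) = 76*(-5/2 + 16*2) = 76*(-5*½ + 32) = 76*(-5/2 + 32) = 76*(59/2) = 2242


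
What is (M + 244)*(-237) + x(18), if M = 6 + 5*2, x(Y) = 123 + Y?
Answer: -61479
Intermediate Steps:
M = 16 (M = 6 + 10 = 16)
(M + 244)*(-237) + x(18) = (16 + 244)*(-237) + (123 + 18) = 260*(-237) + 141 = -61620 + 141 = -61479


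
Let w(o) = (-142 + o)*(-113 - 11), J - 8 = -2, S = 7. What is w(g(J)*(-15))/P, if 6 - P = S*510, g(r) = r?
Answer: -7192/891 ≈ -8.0718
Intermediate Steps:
J = 6 (J = 8 - 2 = 6)
w(o) = 17608 - 124*o (w(o) = (-142 + o)*(-124) = 17608 - 124*o)
P = -3564 (P = 6 - 7*510 = 6 - 1*3570 = 6 - 3570 = -3564)
w(g(J)*(-15))/P = (17608 - 744*(-15))/(-3564) = (17608 - 124*(-90))*(-1/3564) = (17608 + 11160)*(-1/3564) = 28768*(-1/3564) = -7192/891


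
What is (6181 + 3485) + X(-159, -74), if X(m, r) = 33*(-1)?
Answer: 9633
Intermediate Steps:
X(m, r) = -33
(6181 + 3485) + X(-159, -74) = (6181 + 3485) - 33 = 9666 - 33 = 9633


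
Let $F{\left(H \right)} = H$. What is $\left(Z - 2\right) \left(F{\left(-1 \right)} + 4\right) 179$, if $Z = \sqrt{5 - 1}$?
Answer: $0$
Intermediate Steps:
$Z = 2$ ($Z = \sqrt{4} = 2$)
$\left(Z - 2\right) \left(F{\left(-1 \right)} + 4\right) 179 = \left(2 - 2\right) \left(-1 + 4\right) 179 = 0 \cdot 3 \cdot 179 = 0 \cdot 179 = 0$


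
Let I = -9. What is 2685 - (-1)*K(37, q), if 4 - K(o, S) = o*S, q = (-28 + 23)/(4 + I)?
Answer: 2652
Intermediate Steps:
q = 1 (q = (-28 + 23)/(4 - 9) = -5/(-5) = -5*(-⅕) = 1)
K(o, S) = 4 - S*o (K(o, S) = 4 - o*S = 4 - S*o)
2685 - (-1)*K(37, q) = 2685 - (-1)*(4 - 1*1*37) = 2685 - (-1)*(4 - 37) = 2685 - (-1)*(-33) = 2685 - 1*33 = 2685 - 33 = 2652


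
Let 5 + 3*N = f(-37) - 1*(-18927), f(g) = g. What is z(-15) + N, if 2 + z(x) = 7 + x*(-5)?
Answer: 6375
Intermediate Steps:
z(x) = 5 - 5*x (z(x) = -2 + (7 + x*(-5)) = -2 + (7 - 5*x) = 5 - 5*x)
N = 6295 (N = -5/3 + (-37 - 1*(-18927))/3 = -5/3 + (-37 + 18927)/3 = -5/3 + (⅓)*18890 = -5/3 + 18890/3 = 6295)
z(-15) + N = (5 - 5*(-15)) + 6295 = (5 + 75) + 6295 = 80 + 6295 = 6375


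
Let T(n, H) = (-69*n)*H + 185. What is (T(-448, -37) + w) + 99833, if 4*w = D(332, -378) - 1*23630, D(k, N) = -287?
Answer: -4198821/4 ≈ -1.0497e+6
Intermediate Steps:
T(n, H) = 185 - 69*H*n (T(n, H) = -69*H*n + 185 = 185 - 69*H*n)
w = -23917/4 (w = (-287 - 1*23630)/4 = (-287 - 23630)/4 = (¼)*(-23917) = -23917/4 ≈ -5979.3)
(T(-448, -37) + w) + 99833 = ((185 - 69*(-37)*(-448)) - 23917/4) + 99833 = ((185 - 1143744) - 23917/4) + 99833 = (-1143559 - 23917/4) + 99833 = -4598153/4 + 99833 = -4198821/4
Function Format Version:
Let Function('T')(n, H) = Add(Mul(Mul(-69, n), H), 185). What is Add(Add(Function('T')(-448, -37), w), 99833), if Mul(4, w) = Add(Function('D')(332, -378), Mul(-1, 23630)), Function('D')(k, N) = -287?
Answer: Rational(-4198821, 4) ≈ -1.0497e+6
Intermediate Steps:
Function('T')(n, H) = Add(185, Mul(-69, H, n)) (Function('T')(n, H) = Add(Mul(-69, H, n), 185) = Add(185, Mul(-69, H, n)))
w = Rational(-23917, 4) (w = Mul(Rational(1, 4), Add(-287, Mul(-1, 23630))) = Mul(Rational(1, 4), Add(-287, -23630)) = Mul(Rational(1, 4), -23917) = Rational(-23917, 4) ≈ -5979.3)
Add(Add(Function('T')(-448, -37), w), 99833) = Add(Add(Add(185, Mul(-69, -37, -448)), Rational(-23917, 4)), 99833) = Add(Add(Add(185, -1143744), Rational(-23917, 4)), 99833) = Add(Add(-1143559, Rational(-23917, 4)), 99833) = Add(Rational(-4598153, 4), 99833) = Rational(-4198821, 4)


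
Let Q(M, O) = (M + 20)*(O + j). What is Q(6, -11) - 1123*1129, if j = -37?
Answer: -1269115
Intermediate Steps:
Q(M, O) = (-37 + O)*(20 + M) (Q(M, O) = (M + 20)*(O - 37) = (20 + M)*(-37 + O) = (-37 + O)*(20 + M))
Q(6, -11) - 1123*1129 = (-740 - 37*6 + 20*(-11) + 6*(-11)) - 1123*1129 = (-740 - 222 - 220 - 66) - 1267867 = -1248 - 1267867 = -1269115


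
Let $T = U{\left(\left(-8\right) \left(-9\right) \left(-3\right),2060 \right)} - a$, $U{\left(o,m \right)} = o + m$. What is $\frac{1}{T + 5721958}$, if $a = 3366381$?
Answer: $\frac{1}{2357421} \approx 4.2419 \cdot 10^{-7}$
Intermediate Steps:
$U{\left(o,m \right)} = m + o$
$T = -3364537$ ($T = \left(2060 + \left(-8\right) \left(-9\right) \left(-3\right)\right) - 3366381 = \left(2060 + 72 \left(-3\right)\right) - 3366381 = \left(2060 - 216\right) - 3366381 = 1844 - 3366381 = -3364537$)
$\frac{1}{T + 5721958} = \frac{1}{-3364537 + 5721958} = \frac{1}{2357421}$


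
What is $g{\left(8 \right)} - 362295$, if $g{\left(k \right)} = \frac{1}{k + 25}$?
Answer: $- \frac{11955734}{33} \approx -3.623 \cdot 10^{5}$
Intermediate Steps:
$g{\left(k \right)} = \frac{1}{25 + k}$
$g{\left(8 \right)} - 362295 = \frac{1}{25 + 8} - 362295 = \frac{1}{33} - 362295 = - \frac{11955734}{33}$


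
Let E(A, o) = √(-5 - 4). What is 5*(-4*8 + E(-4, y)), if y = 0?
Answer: -160 + 15*I ≈ -160.0 + 15.0*I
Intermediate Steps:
E(A, o) = 3*I (E(A, o) = √(-9) = 3*I)
5*(-4*8 + E(-4, y)) = 5*(-4*8 + 3*I) = 5*(-32 + 3*I) = -160 + 15*I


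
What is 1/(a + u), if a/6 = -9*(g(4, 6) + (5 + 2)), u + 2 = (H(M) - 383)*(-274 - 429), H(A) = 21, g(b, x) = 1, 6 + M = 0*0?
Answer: 1/254052 ≈ 3.9362e-6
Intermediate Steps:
M = -6 (M = -6 + 0*0 = -6 + 0 = -6)
u = 254484 (u = -2 + (21 - 383)*(-274 - 429) = -2 - 362*(-703) = -2 + 254486 = 254484)
a = -432 (a = 6*(-9*(1 + (5 + 2))) = 6*(-9*(1 + 7)) = 6*(-9*8) = 6*(-72) = -432)
1/(a + u) = 1/(-432 + 254484) = 1/254052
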